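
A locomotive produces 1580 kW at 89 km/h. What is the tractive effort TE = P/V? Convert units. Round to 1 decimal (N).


Convert: P = 1580 kW = 1580000 W
V = 89 / 3.6 = 24.7222 m/s
TE = 1580000 / 24.7222
TE = 63910.1 N

63910.1


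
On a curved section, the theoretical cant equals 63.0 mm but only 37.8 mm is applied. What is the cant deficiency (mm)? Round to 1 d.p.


Cant deficiency = equilibrium cant - actual cant
CD = 63.0 - 37.8
CD = 25.2 mm

25.2


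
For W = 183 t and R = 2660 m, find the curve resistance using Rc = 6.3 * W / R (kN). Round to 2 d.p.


Rc = 6.3 * W / R
Rc = 6.3 * 183 / 2660
Rc = 1152.9 / 2660
Rc = 0.43 kN

0.43


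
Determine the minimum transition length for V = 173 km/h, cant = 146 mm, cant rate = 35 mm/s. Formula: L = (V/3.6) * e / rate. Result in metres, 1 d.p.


Convert speed: V = 173 / 3.6 = 48.0556 m/s
L = 48.0556 * 146 / 35
L = 7016.1111 / 35
L = 200.5 m

200.5


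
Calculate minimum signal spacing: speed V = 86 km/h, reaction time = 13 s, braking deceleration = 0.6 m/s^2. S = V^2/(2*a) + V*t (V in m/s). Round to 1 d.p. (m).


V = 86 / 3.6 = 23.8889 m/s
Braking distance = 23.8889^2 / (2*0.6) = 475.5658 m
Sighting distance = 23.8889 * 13 = 310.5556 m
S = 475.5658 + 310.5556 = 786.1 m

786.1


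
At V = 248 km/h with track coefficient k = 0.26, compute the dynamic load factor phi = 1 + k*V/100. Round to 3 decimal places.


phi = 1 + k * V / 100
phi = 1 + 0.26 * 248 / 100
phi = 1 + 0.6448
phi = 1.645

1.645


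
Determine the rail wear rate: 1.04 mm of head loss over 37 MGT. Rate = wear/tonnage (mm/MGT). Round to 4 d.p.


Wear rate = total wear / cumulative tonnage
Rate = 1.04 / 37
Rate = 0.0281 mm/MGT

0.0281


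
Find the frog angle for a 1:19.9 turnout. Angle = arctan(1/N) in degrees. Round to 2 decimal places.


1/N = 1/19.9 = 0.050251
angle = arctan(0.050251) = 0.050209 rad
angle = 0.050209 * 180/pi = 2.88 degrees

2.88


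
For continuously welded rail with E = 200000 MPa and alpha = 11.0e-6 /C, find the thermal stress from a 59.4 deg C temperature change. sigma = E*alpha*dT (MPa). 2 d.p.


sigma = E * alpha * dT
sigma = 200000 * 11.0e-6 * 59.4
sigma = 2.2 * 59.4
sigma = 130.68 MPa

130.68


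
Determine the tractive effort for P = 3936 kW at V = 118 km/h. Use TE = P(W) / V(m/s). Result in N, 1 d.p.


Convert: P = 3936 kW = 3936000 W
V = 118 / 3.6 = 32.7778 m/s
TE = 3936000 / 32.7778
TE = 120081.4 N

120081.4


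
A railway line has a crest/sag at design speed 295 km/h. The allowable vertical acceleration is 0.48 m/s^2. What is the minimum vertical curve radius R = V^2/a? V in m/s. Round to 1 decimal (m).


Convert speed: V = 295 / 3.6 = 81.9444 m/s
V^2 = 6714.892 m^2/s^2
R_v = 6714.892 / 0.48
R_v = 13989.4 m

13989.4


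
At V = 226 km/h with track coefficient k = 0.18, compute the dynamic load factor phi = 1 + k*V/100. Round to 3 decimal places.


phi = 1 + k * V / 100
phi = 1 + 0.18 * 226 / 100
phi = 1 + 0.4068
phi = 1.407

1.407


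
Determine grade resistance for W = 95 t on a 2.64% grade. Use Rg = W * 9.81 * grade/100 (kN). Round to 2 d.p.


Rg = W * 9.81 * grade / 100
Rg = 95 * 9.81 * 2.64 / 100
Rg = 931.95 * 0.0264
Rg = 24.60 kN

24.60


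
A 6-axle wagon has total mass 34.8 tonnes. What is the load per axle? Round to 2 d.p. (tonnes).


Load per axle = total weight / number of axles
Load = 34.8 / 6
Load = 5.80 tonnes

5.80


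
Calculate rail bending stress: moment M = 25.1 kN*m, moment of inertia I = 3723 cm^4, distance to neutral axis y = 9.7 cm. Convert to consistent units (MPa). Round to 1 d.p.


Convert units:
M = 25.1 kN*m = 25100000 N*mm
y = 9.7 cm = 97 mm
I = 3723 cm^4 = 37230000 mm^4
sigma = 25100000 * 97 / 37230000
sigma = 65.4 MPa

65.4


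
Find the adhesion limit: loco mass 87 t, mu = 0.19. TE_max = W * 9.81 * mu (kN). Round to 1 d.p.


TE_max = W * g * mu
TE_max = 87 * 9.81 * 0.19
TE_max = 853.47 * 0.19
TE_max = 162.2 kN

162.2


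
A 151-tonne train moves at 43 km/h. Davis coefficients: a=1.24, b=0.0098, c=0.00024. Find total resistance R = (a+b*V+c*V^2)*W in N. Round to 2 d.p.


b*V = 0.0098 * 43 = 0.4214
c*V^2 = 0.00024 * 1849 = 0.44376
R_per_t = 1.24 + 0.4214 + 0.44376 = 2.10516 N/t
R_total = 2.10516 * 151 = 317.88 N

317.88


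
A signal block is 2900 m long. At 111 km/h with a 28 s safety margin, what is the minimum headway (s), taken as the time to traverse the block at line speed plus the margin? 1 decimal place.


V = 111 / 3.6 = 30.8333 m/s
Block traversal time = 2900 / 30.8333 = 94.0541 s
Headway = 94.0541 + 28
Headway = 122.1 s

122.1


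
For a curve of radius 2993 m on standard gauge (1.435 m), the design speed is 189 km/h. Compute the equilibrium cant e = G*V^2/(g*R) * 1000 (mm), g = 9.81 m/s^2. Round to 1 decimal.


Convert speed: V = 189 / 3.6 = 52.5 m/s
Apply formula: e = 1.435 * 52.5^2 / (9.81 * 2993)
e = 1.435 * 2756.25 / 29361.33
e = 0.134708 m = 134.7 mm

134.7


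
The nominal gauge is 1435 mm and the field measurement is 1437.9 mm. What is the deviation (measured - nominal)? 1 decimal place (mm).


Deviation = measured - nominal
Deviation = 1437.9 - 1435
Deviation = 2.9 mm

2.9


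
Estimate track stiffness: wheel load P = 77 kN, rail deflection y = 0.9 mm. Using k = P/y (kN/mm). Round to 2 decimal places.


Track stiffness k = P / y
k = 77 / 0.9
k = 85.56 kN/mm

85.56


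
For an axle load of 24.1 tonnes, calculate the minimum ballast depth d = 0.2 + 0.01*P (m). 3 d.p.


d = 0.2 + 0.01 * 24.1
d = 0.2 + 0.241
d = 0.441 m

0.441


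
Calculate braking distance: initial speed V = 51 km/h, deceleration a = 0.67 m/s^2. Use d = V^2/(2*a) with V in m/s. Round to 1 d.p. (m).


Convert speed: V = 51 / 3.6 = 14.1667 m/s
V^2 = 200.6944
d = 200.6944 / (2 * 0.67)
d = 200.6944 / 1.34
d = 149.8 m

149.8


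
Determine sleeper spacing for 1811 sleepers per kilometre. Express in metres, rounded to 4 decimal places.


Spacing = 1000 m / number of sleepers
Spacing = 1000 / 1811
Spacing = 0.5522 m

0.5522


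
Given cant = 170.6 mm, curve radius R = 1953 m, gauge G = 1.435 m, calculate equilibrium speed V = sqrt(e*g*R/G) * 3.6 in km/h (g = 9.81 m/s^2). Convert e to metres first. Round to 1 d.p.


Convert cant: e = 170.6 mm = 0.1706 m
V_ms = sqrt(0.1706 * 9.81 * 1953 / 1.435)
V_ms = sqrt(2277.709727) = 47.7254 m/s
V = 47.7254 * 3.6 = 171.8 km/h

171.8


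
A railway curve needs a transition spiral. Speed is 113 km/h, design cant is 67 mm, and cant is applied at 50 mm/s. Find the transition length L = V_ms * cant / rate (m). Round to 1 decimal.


Convert speed: V = 113 / 3.6 = 31.3889 m/s
L = 31.3889 * 67 / 50
L = 2103.0556 / 50
L = 42.1 m

42.1


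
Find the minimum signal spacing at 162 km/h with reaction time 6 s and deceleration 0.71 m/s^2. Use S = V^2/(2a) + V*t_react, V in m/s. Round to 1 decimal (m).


V = 162 / 3.6 = 45.0 m/s
Braking distance = 45.0^2 / (2*0.71) = 1426.0563 m
Sighting distance = 45.0 * 6 = 270.0 m
S = 1426.0563 + 270.0 = 1696.1 m

1696.1


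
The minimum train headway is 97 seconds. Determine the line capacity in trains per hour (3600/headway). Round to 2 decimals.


Capacity = 3600 / headway
Capacity = 3600 / 97
Capacity = 37.11 trains/hour

37.11


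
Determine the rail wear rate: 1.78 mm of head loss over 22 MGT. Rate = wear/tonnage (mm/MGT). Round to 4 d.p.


Wear rate = total wear / cumulative tonnage
Rate = 1.78 / 22
Rate = 0.0809 mm/MGT

0.0809


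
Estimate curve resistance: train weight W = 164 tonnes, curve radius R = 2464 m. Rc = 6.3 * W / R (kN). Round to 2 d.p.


Rc = 6.3 * W / R
Rc = 6.3 * 164 / 2464
Rc = 1033.2 / 2464
Rc = 0.42 kN

0.42


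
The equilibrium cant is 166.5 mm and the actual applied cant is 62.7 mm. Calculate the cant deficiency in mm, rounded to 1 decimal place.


Cant deficiency = equilibrium cant - actual cant
CD = 166.5 - 62.7
CD = 103.8 mm

103.8


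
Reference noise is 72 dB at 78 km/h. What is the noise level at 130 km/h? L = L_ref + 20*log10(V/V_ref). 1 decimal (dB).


V/V_ref = 130 / 78 = 1.666667
log10(1.666667) = 0.221849
20 * 0.221849 = 4.437
L = 72 + 4.437 = 76.4 dB

76.4


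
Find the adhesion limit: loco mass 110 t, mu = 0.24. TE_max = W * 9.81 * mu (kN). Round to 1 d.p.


TE_max = W * g * mu
TE_max = 110 * 9.81 * 0.24
TE_max = 1079.1 * 0.24
TE_max = 259.0 kN

259.0


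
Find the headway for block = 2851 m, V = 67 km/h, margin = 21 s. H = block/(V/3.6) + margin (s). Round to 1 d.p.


V = 67 / 3.6 = 18.6111 m/s
Block traversal time = 2851 / 18.6111 = 153.1881 s
Headway = 153.1881 + 21
Headway = 174.2 s

174.2


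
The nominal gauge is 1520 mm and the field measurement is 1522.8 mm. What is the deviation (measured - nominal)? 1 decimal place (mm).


Deviation = measured - nominal
Deviation = 1522.8 - 1520
Deviation = 2.8 mm

2.8


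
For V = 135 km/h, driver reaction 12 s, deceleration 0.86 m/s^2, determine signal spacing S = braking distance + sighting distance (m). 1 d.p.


V = 135 / 3.6 = 37.5 m/s
Braking distance = 37.5^2 / (2*0.86) = 817.5872 m
Sighting distance = 37.5 * 12 = 450.0 m
S = 817.5872 + 450.0 = 1267.6 m

1267.6


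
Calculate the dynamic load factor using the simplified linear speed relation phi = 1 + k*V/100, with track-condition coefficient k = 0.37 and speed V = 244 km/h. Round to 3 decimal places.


phi = 1 + k * V / 100
phi = 1 + 0.37 * 244 / 100
phi = 1 + 0.9028
phi = 1.903

1.903


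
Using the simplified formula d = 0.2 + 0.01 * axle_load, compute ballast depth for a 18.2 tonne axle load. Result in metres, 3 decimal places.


d = 0.2 + 0.01 * 18.2
d = 0.2 + 0.182
d = 0.382 m

0.382


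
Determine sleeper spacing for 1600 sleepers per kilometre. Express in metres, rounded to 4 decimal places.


Spacing = 1000 m / number of sleepers
Spacing = 1000 / 1600
Spacing = 0.6250 m

0.6250


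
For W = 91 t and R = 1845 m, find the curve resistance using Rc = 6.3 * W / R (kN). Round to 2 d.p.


Rc = 6.3 * W / R
Rc = 6.3 * 91 / 1845
Rc = 573.3 / 1845
Rc = 0.31 kN

0.31


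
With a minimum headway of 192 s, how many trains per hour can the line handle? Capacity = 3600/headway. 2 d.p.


Capacity = 3600 / headway
Capacity = 3600 / 192
Capacity = 18.75 trains/hour

18.75


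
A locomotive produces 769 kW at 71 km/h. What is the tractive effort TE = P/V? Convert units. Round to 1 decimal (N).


Convert: P = 769 kW = 769000 W
V = 71 / 3.6 = 19.7222 m/s
TE = 769000 / 19.7222
TE = 38991.5 N

38991.5


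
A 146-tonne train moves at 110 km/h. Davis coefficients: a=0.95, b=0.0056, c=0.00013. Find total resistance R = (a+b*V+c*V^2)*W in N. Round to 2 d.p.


b*V = 0.0056 * 110 = 0.616
c*V^2 = 0.00013 * 12100 = 1.573
R_per_t = 0.95 + 0.616 + 1.573 = 3.139 N/t
R_total = 3.139 * 146 = 458.29 N

458.29


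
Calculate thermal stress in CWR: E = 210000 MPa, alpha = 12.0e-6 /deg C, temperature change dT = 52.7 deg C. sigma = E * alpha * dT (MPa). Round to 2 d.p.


sigma = E * alpha * dT
sigma = 210000 * 12.0e-6 * 52.7
sigma = 2.52 * 52.7
sigma = 132.80 MPa

132.80


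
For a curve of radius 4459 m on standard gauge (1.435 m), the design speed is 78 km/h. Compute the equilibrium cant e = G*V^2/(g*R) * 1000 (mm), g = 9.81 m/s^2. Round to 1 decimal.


Convert speed: V = 78 / 3.6 = 21.6667 m/s
Apply formula: e = 1.435 * 21.6667^2 / (9.81 * 4459)
e = 1.435 * 469.4444 / 43742.79
e = 0.0154 m = 15.4 mm

15.4


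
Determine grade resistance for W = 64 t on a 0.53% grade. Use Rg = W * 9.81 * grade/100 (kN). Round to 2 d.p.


Rg = W * 9.81 * grade / 100
Rg = 64 * 9.81 * 0.53 / 100
Rg = 627.84 * 0.0053
Rg = 3.33 kN

3.33


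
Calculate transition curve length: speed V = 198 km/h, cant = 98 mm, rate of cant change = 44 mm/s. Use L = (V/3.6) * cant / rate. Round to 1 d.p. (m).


Convert speed: V = 198 / 3.6 = 55.0 m/s
L = 55.0 * 98 / 44
L = 5390.0 / 44
L = 122.5 m

122.5


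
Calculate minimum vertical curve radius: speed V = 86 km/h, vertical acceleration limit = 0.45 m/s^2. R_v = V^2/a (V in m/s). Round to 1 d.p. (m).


Convert speed: V = 86 / 3.6 = 23.8889 m/s
V^2 = 570.679 m^2/s^2
R_v = 570.679 / 0.45
R_v = 1268.2 m

1268.2


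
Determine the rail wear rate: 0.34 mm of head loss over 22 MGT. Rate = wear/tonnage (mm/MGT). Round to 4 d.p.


Wear rate = total wear / cumulative tonnage
Rate = 0.34 / 22
Rate = 0.0155 mm/MGT

0.0155


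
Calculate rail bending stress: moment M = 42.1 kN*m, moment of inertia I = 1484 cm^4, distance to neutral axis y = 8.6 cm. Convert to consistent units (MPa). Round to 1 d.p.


Convert units:
M = 42.1 kN*m = 42100000 N*mm
y = 8.6 cm = 86 mm
I = 1484 cm^4 = 14840000 mm^4
sigma = 42100000 * 86 / 14840000
sigma = 244.0 MPa

244.0


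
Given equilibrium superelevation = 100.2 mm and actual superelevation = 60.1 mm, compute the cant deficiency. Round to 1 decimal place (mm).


Cant deficiency = equilibrium cant - actual cant
CD = 100.2 - 60.1
CD = 40.1 mm

40.1


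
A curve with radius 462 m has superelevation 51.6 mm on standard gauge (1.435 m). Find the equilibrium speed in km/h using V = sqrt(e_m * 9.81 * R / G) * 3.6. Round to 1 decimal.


Convert cant: e = 51.6 mm = 0.0516 m
V_ms = sqrt(0.0516 * 9.81 * 462 / 1.435)
V_ms = sqrt(162.97042) = 12.766 m/s
V = 12.766 * 3.6 = 46.0 km/h

46.0


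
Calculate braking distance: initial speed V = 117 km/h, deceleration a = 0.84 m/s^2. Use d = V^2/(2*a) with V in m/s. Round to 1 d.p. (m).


Convert speed: V = 117 / 3.6 = 32.5 m/s
V^2 = 1056.25
d = 1056.25 / (2 * 0.84)
d = 1056.25 / 1.68
d = 628.7 m

628.7


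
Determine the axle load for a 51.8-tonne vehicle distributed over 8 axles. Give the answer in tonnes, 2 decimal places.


Load per axle = total weight / number of axles
Load = 51.8 / 8
Load = 6.48 tonnes

6.48


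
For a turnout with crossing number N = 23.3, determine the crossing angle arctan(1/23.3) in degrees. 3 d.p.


1/N = 1/23.3 = 0.042918
angle = arctan(0.042918) = 0.042892 rad
angle = 0.042892 * 180/pi = 2.458 degrees

2.458


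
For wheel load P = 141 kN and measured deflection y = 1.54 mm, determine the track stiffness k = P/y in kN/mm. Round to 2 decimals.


Track stiffness k = P / y
k = 141 / 1.54
k = 91.56 kN/mm

91.56


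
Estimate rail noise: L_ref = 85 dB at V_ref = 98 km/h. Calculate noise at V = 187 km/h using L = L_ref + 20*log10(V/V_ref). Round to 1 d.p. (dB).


V/V_ref = 187 / 98 = 1.908163
log10(1.908163) = 0.280616
20 * 0.280616 = 5.6123
L = 85 + 5.6123 = 90.6 dB

90.6


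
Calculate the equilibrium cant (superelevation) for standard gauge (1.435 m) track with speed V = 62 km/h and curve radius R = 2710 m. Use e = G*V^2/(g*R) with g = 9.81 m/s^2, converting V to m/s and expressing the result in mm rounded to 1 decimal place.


Convert speed: V = 62 / 3.6 = 17.2222 m/s
Apply formula: e = 1.435 * 17.2222^2 / (9.81 * 2710)
e = 1.435 * 296.6049 / 26585.1
e = 0.01601 m = 16.0 mm

16.0


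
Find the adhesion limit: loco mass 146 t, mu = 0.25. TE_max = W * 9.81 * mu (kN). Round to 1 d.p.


TE_max = W * g * mu
TE_max = 146 * 9.81 * 0.25
TE_max = 1432.26 * 0.25
TE_max = 358.1 kN

358.1


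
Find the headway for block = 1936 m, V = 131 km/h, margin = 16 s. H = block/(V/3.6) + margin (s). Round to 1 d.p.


V = 131 / 3.6 = 36.3889 m/s
Block traversal time = 1936 / 36.3889 = 53.2031 s
Headway = 53.2031 + 16
Headway = 69.2 s

69.2


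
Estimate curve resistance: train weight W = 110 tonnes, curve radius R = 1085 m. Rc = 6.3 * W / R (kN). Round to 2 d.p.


Rc = 6.3 * W / R
Rc = 6.3 * 110 / 1085
Rc = 693.0 / 1085
Rc = 0.64 kN

0.64


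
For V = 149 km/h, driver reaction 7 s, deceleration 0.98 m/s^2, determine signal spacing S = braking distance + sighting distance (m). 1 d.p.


V = 149 / 3.6 = 41.3889 m/s
Braking distance = 41.3889^2 / (2*0.98) = 874.0001 m
Sighting distance = 41.3889 * 7 = 289.7222 m
S = 874.0001 + 289.7222 = 1163.7 m

1163.7


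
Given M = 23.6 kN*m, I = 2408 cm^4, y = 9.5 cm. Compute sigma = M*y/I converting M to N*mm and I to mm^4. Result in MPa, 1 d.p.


Convert units:
M = 23.6 kN*m = 23600000 N*mm
y = 9.5 cm = 95 mm
I = 2408 cm^4 = 24080000 mm^4
sigma = 23600000 * 95 / 24080000
sigma = 93.1 MPa

93.1


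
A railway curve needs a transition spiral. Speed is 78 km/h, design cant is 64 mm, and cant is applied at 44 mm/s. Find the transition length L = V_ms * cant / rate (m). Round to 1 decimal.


Convert speed: V = 78 / 3.6 = 21.6667 m/s
L = 21.6667 * 64 / 44
L = 1386.6667 / 44
L = 31.5 m

31.5


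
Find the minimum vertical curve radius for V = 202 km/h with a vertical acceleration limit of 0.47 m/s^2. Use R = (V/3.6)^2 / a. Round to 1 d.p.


Convert speed: V = 202 / 3.6 = 56.1111 m/s
V^2 = 3148.4568 m^2/s^2
R_v = 3148.4568 / 0.47
R_v = 6698.8 m

6698.8


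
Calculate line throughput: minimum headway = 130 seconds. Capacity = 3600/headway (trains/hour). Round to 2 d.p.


Capacity = 3600 / headway
Capacity = 3600 / 130
Capacity = 27.69 trains/hour

27.69


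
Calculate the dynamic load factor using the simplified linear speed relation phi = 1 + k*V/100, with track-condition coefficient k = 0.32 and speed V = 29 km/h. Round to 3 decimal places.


phi = 1 + k * V / 100
phi = 1 + 0.32 * 29 / 100
phi = 1 + 0.0928
phi = 1.093

1.093


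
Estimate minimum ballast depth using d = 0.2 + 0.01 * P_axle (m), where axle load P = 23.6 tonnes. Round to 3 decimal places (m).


d = 0.2 + 0.01 * 23.6
d = 0.2 + 0.236
d = 0.436 m

0.436


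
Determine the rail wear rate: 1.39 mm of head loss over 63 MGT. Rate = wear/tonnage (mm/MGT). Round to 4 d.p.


Wear rate = total wear / cumulative tonnage
Rate = 1.39 / 63
Rate = 0.0221 mm/MGT

0.0221


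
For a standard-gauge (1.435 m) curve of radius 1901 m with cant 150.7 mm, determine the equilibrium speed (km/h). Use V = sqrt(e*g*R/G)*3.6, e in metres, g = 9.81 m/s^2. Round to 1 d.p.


Convert cant: e = 150.7 mm = 0.1507 m
V_ms = sqrt(0.1507 * 9.81 * 1901 / 1.435)
V_ms = sqrt(1958.449942) = 44.2544 m/s
V = 44.2544 * 3.6 = 159.3 km/h

159.3


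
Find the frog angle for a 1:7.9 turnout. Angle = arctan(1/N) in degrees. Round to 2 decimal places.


1/N = 1/7.9 = 0.126582
angle = arctan(0.126582) = 0.125913 rad
angle = 0.125913 * 180/pi = 7.21 degrees

7.21


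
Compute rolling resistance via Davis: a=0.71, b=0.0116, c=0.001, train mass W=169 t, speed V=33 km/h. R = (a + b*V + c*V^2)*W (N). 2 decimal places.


b*V = 0.0116 * 33 = 0.3828
c*V^2 = 0.001 * 1089 = 1.089
R_per_t = 0.71 + 0.3828 + 1.089 = 2.1818 N/t
R_total = 2.1818 * 169 = 368.72 N

368.72


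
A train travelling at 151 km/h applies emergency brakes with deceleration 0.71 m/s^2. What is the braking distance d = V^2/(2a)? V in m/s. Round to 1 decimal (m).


Convert speed: V = 151 / 3.6 = 41.9444 m/s
V^2 = 1759.3364
d = 1759.3364 / (2 * 0.71)
d = 1759.3364 / 1.42
d = 1239.0 m

1239.0


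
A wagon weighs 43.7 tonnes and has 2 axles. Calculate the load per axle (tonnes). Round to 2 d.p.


Load per axle = total weight / number of axles
Load = 43.7 / 2
Load = 21.85 tonnes

21.85


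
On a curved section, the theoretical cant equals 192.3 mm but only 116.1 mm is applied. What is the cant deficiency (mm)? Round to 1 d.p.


Cant deficiency = equilibrium cant - actual cant
CD = 192.3 - 116.1
CD = 76.2 mm

76.2


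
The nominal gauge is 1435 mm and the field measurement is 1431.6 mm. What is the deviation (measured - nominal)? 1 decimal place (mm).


Deviation = measured - nominal
Deviation = 1431.6 - 1435
Deviation = -3.4 mm

-3.4


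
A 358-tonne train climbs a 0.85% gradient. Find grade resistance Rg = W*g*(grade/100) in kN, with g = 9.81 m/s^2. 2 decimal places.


Rg = W * 9.81 * grade / 100
Rg = 358 * 9.81 * 0.85 / 100
Rg = 3511.98 * 0.0085
Rg = 29.85 kN

29.85


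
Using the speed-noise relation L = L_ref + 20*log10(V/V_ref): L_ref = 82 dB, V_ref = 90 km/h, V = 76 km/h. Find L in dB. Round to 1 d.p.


V/V_ref = 76 / 90 = 0.844444
log10(0.844444) = -0.073429
20 * -0.073429 = -1.4686
L = 82 + -1.4686 = 80.5 dB

80.5


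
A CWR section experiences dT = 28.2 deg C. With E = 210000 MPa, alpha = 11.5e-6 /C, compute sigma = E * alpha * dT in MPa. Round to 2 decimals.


sigma = E * alpha * dT
sigma = 210000 * 11.5e-6 * 28.2
sigma = 2.415 * 28.2
sigma = 68.10 MPa

68.10


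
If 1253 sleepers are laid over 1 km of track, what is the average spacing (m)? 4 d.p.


Spacing = 1000 m / number of sleepers
Spacing = 1000 / 1253
Spacing = 0.7981 m

0.7981


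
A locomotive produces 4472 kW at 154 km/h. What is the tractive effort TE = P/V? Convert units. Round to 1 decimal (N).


Convert: P = 4472 kW = 4472000 W
V = 154 / 3.6 = 42.7778 m/s
TE = 4472000 / 42.7778
TE = 104540.3 N

104540.3


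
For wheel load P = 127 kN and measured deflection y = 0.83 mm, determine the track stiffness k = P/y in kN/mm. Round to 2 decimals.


Track stiffness k = P / y
k = 127 / 0.83
k = 153.01 kN/mm

153.01


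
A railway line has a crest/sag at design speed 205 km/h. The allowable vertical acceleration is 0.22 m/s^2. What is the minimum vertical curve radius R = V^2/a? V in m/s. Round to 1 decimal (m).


Convert speed: V = 205 / 3.6 = 56.9444 m/s
V^2 = 3242.6698 m^2/s^2
R_v = 3242.6698 / 0.22
R_v = 14739.4 m

14739.4


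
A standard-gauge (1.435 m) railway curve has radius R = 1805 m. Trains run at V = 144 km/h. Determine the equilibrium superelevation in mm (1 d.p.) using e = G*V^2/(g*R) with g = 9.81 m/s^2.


Convert speed: V = 144 / 3.6 = 40.0 m/s
Apply formula: e = 1.435 * 40.0^2 / (9.81 * 1805)
e = 1.435 * 1600.0 / 17707.05
e = 0.129666 m = 129.7 mm

129.7


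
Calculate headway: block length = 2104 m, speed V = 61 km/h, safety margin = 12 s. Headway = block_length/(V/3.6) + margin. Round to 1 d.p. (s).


V = 61 / 3.6 = 16.9444 m/s
Block traversal time = 2104 / 16.9444 = 124.1705 s
Headway = 124.1705 + 12
Headway = 136.2 s

136.2


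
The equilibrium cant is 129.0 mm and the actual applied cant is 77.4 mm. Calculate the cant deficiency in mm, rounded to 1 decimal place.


Cant deficiency = equilibrium cant - actual cant
CD = 129.0 - 77.4
CD = 51.6 mm

51.6


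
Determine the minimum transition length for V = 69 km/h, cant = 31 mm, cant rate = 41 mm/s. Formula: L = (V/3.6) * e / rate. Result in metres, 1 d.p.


Convert speed: V = 69 / 3.6 = 19.1667 m/s
L = 19.1667 * 31 / 41
L = 594.1667 / 41
L = 14.5 m

14.5


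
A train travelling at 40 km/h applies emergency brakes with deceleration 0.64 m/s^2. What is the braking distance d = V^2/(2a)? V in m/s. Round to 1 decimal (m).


Convert speed: V = 40 / 3.6 = 11.1111 m/s
V^2 = 123.4568
d = 123.4568 / (2 * 0.64)
d = 123.4568 / 1.28
d = 96.5 m

96.5


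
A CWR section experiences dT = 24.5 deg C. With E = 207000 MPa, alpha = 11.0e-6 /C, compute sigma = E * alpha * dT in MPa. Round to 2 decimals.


sigma = E * alpha * dT
sigma = 207000 * 11.0e-6 * 24.5
sigma = 2.277 * 24.5
sigma = 55.79 MPa

55.79


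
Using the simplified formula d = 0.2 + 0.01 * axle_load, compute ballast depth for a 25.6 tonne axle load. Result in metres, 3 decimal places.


d = 0.2 + 0.01 * 25.6
d = 0.2 + 0.256
d = 0.456 m

0.456


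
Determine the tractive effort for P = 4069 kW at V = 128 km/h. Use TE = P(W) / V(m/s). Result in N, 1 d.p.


Convert: P = 4069 kW = 4069000 W
V = 128 / 3.6 = 35.5556 m/s
TE = 4069000 / 35.5556
TE = 114440.6 N

114440.6


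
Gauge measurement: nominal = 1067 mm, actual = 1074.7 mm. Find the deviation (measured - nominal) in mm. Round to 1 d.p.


Deviation = measured - nominal
Deviation = 1074.7 - 1067
Deviation = 7.7 mm

7.7


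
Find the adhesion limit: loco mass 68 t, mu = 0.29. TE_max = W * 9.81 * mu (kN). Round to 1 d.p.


TE_max = W * g * mu
TE_max = 68 * 9.81 * 0.29
TE_max = 667.08 * 0.29
TE_max = 193.5 kN

193.5


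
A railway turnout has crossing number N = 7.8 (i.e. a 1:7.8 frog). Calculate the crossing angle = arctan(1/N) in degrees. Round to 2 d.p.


1/N = 1/7.8 = 0.128205
angle = arctan(0.128205) = 0.12751 rad
angle = 0.12751 * 180/pi = 7.31 degrees

7.31


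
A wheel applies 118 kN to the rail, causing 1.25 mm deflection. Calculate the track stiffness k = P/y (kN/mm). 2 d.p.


Track stiffness k = P / y
k = 118 / 1.25
k = 94.40 kN/mm

94.40


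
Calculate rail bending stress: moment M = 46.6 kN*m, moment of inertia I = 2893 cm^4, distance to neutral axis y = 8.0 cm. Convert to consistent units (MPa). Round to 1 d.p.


Convert units:
M = 46.6 kN*m = 46600000 N*mm
y = 8.0 cm = 80 mm
I = 2893 cm^4 = 28930000 mm^4
sigma = 46600000 * 80 / 28930000
sigma = 128.9 MPa

128.9


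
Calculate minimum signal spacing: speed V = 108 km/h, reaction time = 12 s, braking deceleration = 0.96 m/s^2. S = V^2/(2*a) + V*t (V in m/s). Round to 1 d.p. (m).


V = 108 / 3.6 = 30.0 m/s
Braking distance = 30.0^2 / (2*0.96) = 468.75 m
Sighting distance = 30.0 * 12 = 360.0 m
S = 468.75 + 360.0 = 828.8 m

828.8


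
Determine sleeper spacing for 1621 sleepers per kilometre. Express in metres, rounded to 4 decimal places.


Spacing = 1000 m / number of sleepers
Spacing = 1000 / 1621
Spacing = 0.6169 m

0.6169


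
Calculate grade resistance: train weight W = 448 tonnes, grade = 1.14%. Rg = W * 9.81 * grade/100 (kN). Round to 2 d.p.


Rg = W * 9.81 * grade / 100
Rg = 448 * 9.81 * 1.14 / 100
Rg = 4394.88 * 0.0114
Rg = 50.10 kN

50.10


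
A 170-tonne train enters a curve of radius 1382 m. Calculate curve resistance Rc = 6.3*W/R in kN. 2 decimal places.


Rc = 6.3 * W / R
Rc = 6.3 * 170 / 1382
Rc = 1071.0 / 1382
Rc = 0.77 kN

0.77


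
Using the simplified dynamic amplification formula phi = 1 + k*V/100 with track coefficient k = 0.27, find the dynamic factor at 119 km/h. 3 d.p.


phi = 1 + k * V / 100
phi = 1 + 0.27 * 119 / 100
phi = 1 + 0.3213
phi = 1.321

1.321


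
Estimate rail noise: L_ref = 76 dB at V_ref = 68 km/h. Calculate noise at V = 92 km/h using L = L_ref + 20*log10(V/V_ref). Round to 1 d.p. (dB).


V/V_ref = 92 / 68 = 1.352941
log10(1.352941) = 0.131279
20 * 0.131279 = 2.6256
L = 76 + 2.6256 = 78.6 dB

78.6


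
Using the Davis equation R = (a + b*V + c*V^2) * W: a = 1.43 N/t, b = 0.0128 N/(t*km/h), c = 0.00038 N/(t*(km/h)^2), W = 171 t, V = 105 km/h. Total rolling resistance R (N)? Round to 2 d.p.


b*V = 0.0128 * 105 = 1.344
c*V^2 = 0.00038 * 11025 = 4.1895
R_per_t = 1.43 + 1.344 + 4.1895 = 6.9635 N/t
R_total = 6.9635 * 171 = 1190.76 N

1190.76


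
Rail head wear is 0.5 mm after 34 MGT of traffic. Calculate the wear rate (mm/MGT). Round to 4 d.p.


Wear rate = total wear / cumulative tonnage
Rate = 0.5 / 34
Rate = 0.0147 mm/MGT

0.0147


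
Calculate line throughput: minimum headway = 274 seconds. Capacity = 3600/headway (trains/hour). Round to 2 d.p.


Capacity = 3600 / headway
Capacity = 3600 / 274
Capacity = 13.14 trains/hour

13.14


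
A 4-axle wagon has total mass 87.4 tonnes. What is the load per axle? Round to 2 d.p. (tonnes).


Load per axle = total weight / number of axles
Load = 87.4 / 4
Load = 21.85 tonnes

21.85


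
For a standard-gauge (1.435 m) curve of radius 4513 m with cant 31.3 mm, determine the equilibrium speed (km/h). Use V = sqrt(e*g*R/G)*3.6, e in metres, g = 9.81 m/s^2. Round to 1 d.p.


Convert cant: e = 31.3 mm = 0.0313 m
V_ms = sqrt(0.0313 * 9.81 * 4513 / 1.435)
V_ms = sqrt(965.665637) = 31.0752 m/s
V = 31.0752 * 3.6 = 111.9 km/h

111.9


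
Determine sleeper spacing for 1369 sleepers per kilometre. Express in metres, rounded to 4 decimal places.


Spacing = 1000 m / number of sleepers
Spacing = 1000 / 1369
Spacing = 0.7305 m

0.7305


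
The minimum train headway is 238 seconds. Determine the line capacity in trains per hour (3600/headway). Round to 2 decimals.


Capacity = 3600 / headway
Capacity = 3600 / 238
Capacity = 15.13 trains/hour

15.13


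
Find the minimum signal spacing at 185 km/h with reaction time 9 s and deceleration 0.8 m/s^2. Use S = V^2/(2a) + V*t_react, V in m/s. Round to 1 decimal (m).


V = 185 / 3.6 = 51.3889 m/s
Braking distance = 51.3889^2 / (2*0.8) = 1650.5112 m
Sighting distance = 51.3889 * 9 = 462.5 m
S = 1650.5112 + 462.5 = 2113.0 m

2113.0


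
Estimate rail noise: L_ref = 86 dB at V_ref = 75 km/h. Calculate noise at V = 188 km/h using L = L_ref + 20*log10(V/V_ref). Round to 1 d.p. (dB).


V/V_ref = 188 / 75 = 2.506667
log10(2.506667) = 0.399097
20 * 0.399097 = 7.9819
L = 86 + 7.9819 = 94.0 dB

94.0


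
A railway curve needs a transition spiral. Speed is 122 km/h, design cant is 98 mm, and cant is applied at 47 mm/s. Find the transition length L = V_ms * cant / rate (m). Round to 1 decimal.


Convert speed: V = 122 / 3.6 = 33.8889 m/s
L = 33.8889 * 98 / 47
L = 3321.1111 / 47
L = 70.7 m

70.7


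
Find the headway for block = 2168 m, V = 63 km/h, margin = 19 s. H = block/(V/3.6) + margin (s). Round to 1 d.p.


V = 63 / 3.6 = 17.5 m/s
Block traversal time = 2168 / 17.5 = 123.8857 s
Headway = 123.8857 + 19
Headway = 142.9 s

142.9


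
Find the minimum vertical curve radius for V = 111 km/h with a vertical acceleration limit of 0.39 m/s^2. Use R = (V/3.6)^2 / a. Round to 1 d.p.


Convert speed: V = 111 / 3.6 = 30.8333 m/s
V^2 = 950.6944 m^2/s^2
R_v = 950.6944 / 0.39
R_v = 2437.7 m

2437.7


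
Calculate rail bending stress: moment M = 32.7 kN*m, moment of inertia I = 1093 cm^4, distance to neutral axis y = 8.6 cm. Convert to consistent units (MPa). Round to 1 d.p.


Convert units:
M = 32.7 kN*m = 32700000 N*mm
y = 8.6 cm = 86 mm
I = 1093 cm^4 = 10930000 mm^4
sigma = 32700000 * 86 / 10930000
sigma = 257.3 MPa

257.3


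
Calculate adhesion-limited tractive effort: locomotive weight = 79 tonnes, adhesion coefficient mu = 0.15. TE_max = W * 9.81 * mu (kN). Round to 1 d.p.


TE_max = W * g * mu
TE_max = 79 * 9.81 * 0.15
TE_max = 774.99 * 0.15
TE_max = 116.2 kN

116.2


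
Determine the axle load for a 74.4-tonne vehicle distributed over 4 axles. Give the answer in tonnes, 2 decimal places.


Load per axle = total weight / number of axles
Load = 74.4 / 4
Load = 18.60 tonnes

18.60


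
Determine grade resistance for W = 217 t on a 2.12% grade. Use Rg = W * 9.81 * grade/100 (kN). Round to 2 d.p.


Rg = W * 9.81 * grade / 100
Rg = 217 * 9.81 * 2.12 / 100
Rg = 2128.77 * 0.0212
Rg = 45.13 kN

45.13


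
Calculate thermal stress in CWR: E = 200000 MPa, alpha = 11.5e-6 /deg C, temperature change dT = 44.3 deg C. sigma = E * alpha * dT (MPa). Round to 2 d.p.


sigma = E * alpha * dT
sigma = 200000 * 11.5e-6 * 44.3
sigma = 2.3 * 44.3
sigma = 101.89 MPa

101.89


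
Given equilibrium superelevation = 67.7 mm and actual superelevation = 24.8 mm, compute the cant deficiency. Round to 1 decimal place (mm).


Cant deficiency = equilibrium cant - actual cant
CD = 67.7 - 24.8
CD = 42.9 mm

42.9


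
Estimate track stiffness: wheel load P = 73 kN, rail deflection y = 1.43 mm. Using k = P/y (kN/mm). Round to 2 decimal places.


Track stiffness k = P / y
k = 73 / 1.43
k = 51.05 kN/mm

51.05


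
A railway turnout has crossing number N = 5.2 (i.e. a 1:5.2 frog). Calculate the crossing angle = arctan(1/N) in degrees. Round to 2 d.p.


1/N = 1/5.2 = 0.192308
angle = arctan(0.192308) = 0.189988 rad
angle = 0.189988 * 180/pi = 10.89 degrees

10.89


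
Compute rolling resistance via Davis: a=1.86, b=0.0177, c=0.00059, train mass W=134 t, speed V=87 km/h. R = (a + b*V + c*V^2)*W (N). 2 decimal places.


b*V = 0.0177 * 87 = 1.5399
c*V^2 = 0.00059 * 7569 = 4.46571
R_per_t = 1.86 + 1.5399 + 4.46571 = 7.86561 N/t
R_total = 7.86561 * 134 = 1053.99 N

1053.99


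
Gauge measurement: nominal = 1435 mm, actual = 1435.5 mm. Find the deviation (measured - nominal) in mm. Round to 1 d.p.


Deviation = measured - nominal
Deviation = 1435.5 - 1435
Deviation = 0.5 mm

0.5


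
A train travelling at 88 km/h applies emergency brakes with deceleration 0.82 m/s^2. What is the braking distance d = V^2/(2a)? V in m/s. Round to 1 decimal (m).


Convert speed: V = 88 / 3.6 = 24.4444 m/s
V^2 = 597.5309
d = 597.5309 / (2 * 0.82)
d = 597.5309 / 1.64
d = 364.3 m

364.3


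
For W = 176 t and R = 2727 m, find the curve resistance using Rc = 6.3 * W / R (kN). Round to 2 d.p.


Rc = 6.3 * W / R
Rc = 6.3 * 176 / 2727
Rc = 1108.8 / 2727
Rc = 0.41 kN

0.41


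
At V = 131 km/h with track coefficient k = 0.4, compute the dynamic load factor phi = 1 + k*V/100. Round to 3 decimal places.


phi = 1 + k * V / 100
phi = 1 + 0.4 * 131 / 100
phi = 1 + 0.524
phi = 1.524

1.524


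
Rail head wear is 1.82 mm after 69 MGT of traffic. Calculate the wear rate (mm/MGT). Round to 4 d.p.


Wear rate = total wear / cumulative tonnage
Rate = 1.82 / 69
Rate = 0.0264 mm/MGT

0.0264


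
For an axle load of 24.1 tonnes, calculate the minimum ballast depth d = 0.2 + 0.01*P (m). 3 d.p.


d = 0.2 + 0.01 * 24.1
d = 0.2 + 0.241
d = 0.441 m

0.441


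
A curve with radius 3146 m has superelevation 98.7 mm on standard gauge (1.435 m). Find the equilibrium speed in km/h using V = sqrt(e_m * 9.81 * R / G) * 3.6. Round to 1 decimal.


Convert cant: e = 98.7 mm = 0.0987 m
V_ms = sqrt(0.0987 * 9.81 * 3146 / 1.435)
V_ms = sqrt(2122.721298) = 46.073 m/s
V = 46.073 * 3.6 = 165.9 km/h

165.9


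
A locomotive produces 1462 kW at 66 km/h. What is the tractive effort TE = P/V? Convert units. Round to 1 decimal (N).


Convert: P = 1462 kW = 1462000 W
V = 66 / 3.6 = 18.3333 m/s
TE = 1462000 / 18.3333
TE = 79745.5 N

79745.5


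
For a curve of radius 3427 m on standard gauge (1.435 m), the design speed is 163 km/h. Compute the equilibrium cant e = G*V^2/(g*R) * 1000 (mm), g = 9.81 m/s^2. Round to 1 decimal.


Convert speed: V = 163 / 3.6 = 45.2778 m/s
Apply formula: e = 1.435 * 45.2778^2 / (9.81 * 3427)
e = 1.435 * 2050.0772 / 33618.87
e = 0.087506 m = 87.5 mm

87.5


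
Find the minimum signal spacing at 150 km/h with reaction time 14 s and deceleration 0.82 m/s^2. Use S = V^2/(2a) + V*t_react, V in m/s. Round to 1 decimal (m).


V = 150 / 3.6 = 41.6667 m/s
Braking distance = 41.6667^2 / (2*0.82) = 1058.6043 m
Sighting distance = 41.6667 * 14 = 583.3333 m
S = 1058.6043 + 583.3333 = 1641.9 m

1641.9


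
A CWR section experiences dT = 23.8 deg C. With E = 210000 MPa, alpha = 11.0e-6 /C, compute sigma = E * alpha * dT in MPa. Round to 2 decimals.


sigma = E * alpha * dT
sigma = 210000 * 11.0e-6 * 23.8
sigma = 2.31 * 23.8
sigma = 54.98 MPa

54.98


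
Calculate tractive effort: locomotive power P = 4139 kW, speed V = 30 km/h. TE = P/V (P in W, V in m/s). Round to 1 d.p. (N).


Convert: P = 4139 kW = 4139000 W
V = 30 / 3.6 = 8.3333 m/s
TE = 4139000 / 8.3333
TE = 496680.0 N

496680.0


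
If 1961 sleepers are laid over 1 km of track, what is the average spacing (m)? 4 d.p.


Spacing = 1000 m / number of sleepers
Spacing = 1000 / 1961
Spacing = 0.5099 m

0.5099


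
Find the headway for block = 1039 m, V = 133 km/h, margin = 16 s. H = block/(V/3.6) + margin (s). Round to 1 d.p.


V = 133 / 3.6 = 36.9444 m/s
Block traversal time = 1039 / 36.9444 = 28.1233 s
Headway = 28.1233 + 16
Headway = 44.1 s

44.1


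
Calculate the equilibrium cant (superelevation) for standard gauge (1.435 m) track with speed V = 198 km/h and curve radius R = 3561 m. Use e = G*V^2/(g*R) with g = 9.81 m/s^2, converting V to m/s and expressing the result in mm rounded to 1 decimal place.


Convert speed: V = 198 / 3.6 = 55.0 m/s
Apply formula: e = 1.435 * 55.0^2 / (9.81 * 3561)
e = 1.435 * 3025.0 / 34933.41
e = 0.124261 m = 124.3 mm

124.3


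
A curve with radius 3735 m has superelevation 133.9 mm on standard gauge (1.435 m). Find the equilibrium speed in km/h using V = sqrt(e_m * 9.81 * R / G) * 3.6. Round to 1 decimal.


Convert cant: e = 133.9 mm = 0.1339 m
V_ms = sqrt(0.1339 * 9.81 * 3735 / 1.435)
V_ms = sqrt(3418.914889) = 58.4715 m/s
V = 58.4715 * 3.6 = 210.5 km/h

210.5


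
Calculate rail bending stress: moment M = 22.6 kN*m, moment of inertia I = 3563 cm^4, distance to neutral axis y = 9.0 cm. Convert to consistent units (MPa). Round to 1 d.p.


Convert units:
M = 22.6 kN*m = 22600000 N*mm
y = 9.0 cm = 90 mm
I = 3563 cm^4 = 35630000 mm^4
sigma = 22600000 * 90 / 35630000
sigma = 57.1 MPa

57.1


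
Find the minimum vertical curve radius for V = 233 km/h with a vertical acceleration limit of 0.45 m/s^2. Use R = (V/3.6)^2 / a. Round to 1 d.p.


Convert speed: V = 233 / 3.6 = 64.7222 m/s
V^2 = 4188.966 m^2/s^2
R_v = 4188.966 / 0.45
R_v = 9308.8 m

9308.8


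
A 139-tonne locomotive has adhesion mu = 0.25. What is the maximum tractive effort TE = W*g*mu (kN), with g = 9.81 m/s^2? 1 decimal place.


TE_max = W * g * mu
TE_max = 139 * 9.81 * 0.25
TE_max = 1363.59 * 0.25
TE_max = 340.9 kN

340.9


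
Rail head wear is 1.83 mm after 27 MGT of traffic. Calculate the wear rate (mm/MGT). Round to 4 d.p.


Wear rate = total wear / cumulative tonnage
Rate = 1.83 / 27
Rate = 0.0678 mm/MGT

0.0678


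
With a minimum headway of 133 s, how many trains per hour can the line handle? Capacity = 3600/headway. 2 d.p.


Capacity = 3600 / headway
Capacity = 3600 / 133
Capacity = 27.07 trains/hour

27.07


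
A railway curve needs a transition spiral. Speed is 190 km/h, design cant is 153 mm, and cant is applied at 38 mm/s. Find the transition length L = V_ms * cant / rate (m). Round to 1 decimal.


Convert speed: V = 190 / 3.6 = 52.7778 m/s
L = 52.7778 * 153 / 38
L = 8075.0 / 38
L = 212.5 m

212.5


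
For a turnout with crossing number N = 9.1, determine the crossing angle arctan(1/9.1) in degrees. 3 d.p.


1/N = 1/9.1 = 0.10989
angle = arctan(0.10989) = 0.109451 rad
angle = 0.109451 * 180/pi = 6.271 degrees

6.271


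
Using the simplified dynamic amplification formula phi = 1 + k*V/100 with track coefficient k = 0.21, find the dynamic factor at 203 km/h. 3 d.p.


phi = 1 + k * V / 100
phi = 1 + 0.21 * 203 / 100
phi = 1 + 0.4263
phi = 1.426

1.426


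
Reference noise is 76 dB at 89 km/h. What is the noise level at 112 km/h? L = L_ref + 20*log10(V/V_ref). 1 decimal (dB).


V/V_ref = 112 / 89 = 1.258427
log10(1.258427) = 0.099828
20 * 0.099828 = 1.9966
L = 76 + 1.9966 = 78.0 dB

78.0


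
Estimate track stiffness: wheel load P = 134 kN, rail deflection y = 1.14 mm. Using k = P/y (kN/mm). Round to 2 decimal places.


Track stiffness k = P / y
k = 134 / 1.14
k = 117.54 kN/mm

117.54


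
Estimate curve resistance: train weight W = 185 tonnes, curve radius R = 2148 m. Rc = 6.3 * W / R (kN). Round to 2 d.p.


Rc = 6.3 * W / R
Rc = 6.3 * 185 / 2148
Rc = 1165.5 / 2148
Rc = 0.54 kN

0.54


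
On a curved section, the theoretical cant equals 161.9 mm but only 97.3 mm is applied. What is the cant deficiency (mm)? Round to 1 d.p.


Cant deficiency = equilibrium cant - actual cant
CD = 161.9 - 97.3
CD = 64.6 mm

64.6


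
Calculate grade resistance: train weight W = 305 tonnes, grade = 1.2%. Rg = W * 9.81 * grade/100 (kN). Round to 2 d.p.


Rg = W * 9.81 * grade / 100
Rg = 305 * 9.81 * 1.2 / 100
Rg = 2992.05 * 0.012
Rg = 35.90 kN

35.90


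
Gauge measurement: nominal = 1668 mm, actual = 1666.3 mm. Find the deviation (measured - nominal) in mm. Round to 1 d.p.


Deviation = measured - nominal
Deviation = 1666.3 - 1668
Deviation = -1.7 mm

-1.7


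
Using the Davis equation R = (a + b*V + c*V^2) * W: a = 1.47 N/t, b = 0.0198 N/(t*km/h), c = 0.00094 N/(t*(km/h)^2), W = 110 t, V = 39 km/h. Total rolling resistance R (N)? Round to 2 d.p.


b*V = 0.0198 * 39 = 0.7722
c*V^2 = 0.00094 * 1521 = 1.42974
R_per_t = 1.47 + 0.7722 + 1.42974 = 3.67194 N/t
R_total = 3.67194 * 110 = 403.91 N

403.91


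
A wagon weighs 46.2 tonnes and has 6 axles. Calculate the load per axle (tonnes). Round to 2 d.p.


Load per axle = total weight / number of axles
Load = 46.2 / 6
Load = 7.70 tonnes

7.70


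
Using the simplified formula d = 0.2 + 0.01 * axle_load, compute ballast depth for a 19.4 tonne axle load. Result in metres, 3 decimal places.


d = 0.2 + 0.01 * 19.4
d = 0.2 + 0.194
d = 0.394 m

0.394
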